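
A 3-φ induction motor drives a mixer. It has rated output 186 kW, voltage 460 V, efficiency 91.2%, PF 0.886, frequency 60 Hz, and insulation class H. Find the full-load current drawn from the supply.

P_out = 186 kW = 186000 W
P_in = P_out / η = 186000 / 0.912 = 203947 W
I_L = P_in / (√3·V_L·cosφ) = 203947 / (1.732 × 460 × 0.886) = 289 A

289 A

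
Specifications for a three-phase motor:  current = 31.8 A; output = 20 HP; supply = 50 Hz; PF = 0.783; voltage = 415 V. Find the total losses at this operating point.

2.98 kW

P_in = √3·V·I·cosφ = 1.732×415×31.8×0.783 = 17897 W
P_out = 20×746 = 14920 W
Losses = P_in − P_out = 17897 − 14920 = 2977 W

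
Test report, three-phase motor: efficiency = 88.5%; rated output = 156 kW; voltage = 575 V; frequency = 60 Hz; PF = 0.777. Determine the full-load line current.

228 A

P_out = 156 kW = 156000 W
P_in = P_out / η = 156000 / 0.885 = 176271 W
I_L = P_in / (√3·V_L·cosφ) = 176271 / (1.732 × 575 × 0.777) = 228 A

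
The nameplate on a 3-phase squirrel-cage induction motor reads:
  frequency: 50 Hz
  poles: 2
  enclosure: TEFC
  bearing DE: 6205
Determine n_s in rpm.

n_s = 120f/p = 120×50/2 = 3000 rpm

3000 rpm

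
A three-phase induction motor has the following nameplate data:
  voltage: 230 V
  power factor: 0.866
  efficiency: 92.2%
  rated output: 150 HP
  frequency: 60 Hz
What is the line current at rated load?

352 A

P_out = 150 × 746 = 111900 W
P_in = P_out / η = 111900 / 0.922 = 121367 W
I_L = P_in / (√3·V_L·cosφ) = 121367 / (1.732 × 230 × 0.866) = 352 A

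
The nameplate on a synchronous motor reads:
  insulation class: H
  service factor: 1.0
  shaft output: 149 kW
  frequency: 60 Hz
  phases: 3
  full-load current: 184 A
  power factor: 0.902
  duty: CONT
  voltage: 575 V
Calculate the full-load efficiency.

P_out = 149 kW = 149000 W
P_in = √3·V_L·I_L·cosφ = 1.732 × 575 × 184 × 0.902 = 165288 W
η = P_out / P_in = 149000 / 165288 = 0.901 = 90.1%

90.1 %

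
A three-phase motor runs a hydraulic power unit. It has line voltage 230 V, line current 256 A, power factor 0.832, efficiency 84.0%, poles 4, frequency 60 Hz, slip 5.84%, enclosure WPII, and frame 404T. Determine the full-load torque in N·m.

P_in = √3·V·I·cosφ = 1.732 × 230 × 256 × 0.832 = 84847 W
P_out = η·P_in = 0.84 × 84847 = 71271 W
n_s = 120×60/4 = 1800 rpm; n = 1800×(1−0.0584) = 1695 rpm
ω = 2π×1695/60 = 177.5 rad/s
τ = P_out/ω = 71271/177.5 = 402 N·m

402 N·m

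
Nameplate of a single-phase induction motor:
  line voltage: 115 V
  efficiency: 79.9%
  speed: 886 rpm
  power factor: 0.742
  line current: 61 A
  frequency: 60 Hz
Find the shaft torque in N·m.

P_in = V·I·cosφ = 115 × 61 × 0.742 = 5205 W
P_out = η·P_in = 0.799 × 5205 = 4159 W
n = 886 rpm
ω = 2π×886/60 = 92.78 rad/s
τ = P_out/ω = 4159/92.78 = 44.8 N·m

44.8 N·m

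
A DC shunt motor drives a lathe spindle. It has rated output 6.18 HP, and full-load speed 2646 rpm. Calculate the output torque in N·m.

P_out = 6.18 × 746 = 4610 W
ω = 2π × 2646/60 = 277.1 rad/s
τ = P_out/ω = 4610/277.1 = 16.6 N·m

16.6 N·m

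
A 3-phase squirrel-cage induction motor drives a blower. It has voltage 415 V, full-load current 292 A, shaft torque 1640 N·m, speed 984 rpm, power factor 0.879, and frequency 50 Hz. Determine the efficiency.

ω = 2π × 984/60 = 103 rad/s; P_out = τω = 1640 × 103 = 168920 W
P_in = √3·V_L·I_L·cosφ = 1.732 × 415 × 292 × 0.879 = 184488 W
η = P_out / P_in = 168920 / 184488 = 0.916 = 91.6%

91.6 %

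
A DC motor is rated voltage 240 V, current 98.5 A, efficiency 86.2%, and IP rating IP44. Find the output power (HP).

P_in = V·I = 240 × 98.5 = 23640 W
P_out = η·P_in = 0.862 × 23640 = 20378 W
= 20378/746 = 27.3 HP

27.3 HP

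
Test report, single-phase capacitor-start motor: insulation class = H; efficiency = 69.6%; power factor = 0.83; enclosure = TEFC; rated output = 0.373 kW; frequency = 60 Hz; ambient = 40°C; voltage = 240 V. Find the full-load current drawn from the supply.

P_out = 0.373 kW = 373 W
P_in = P_out / η = 373 / 0.696 = 536 W
I = P_in / (V·cosφ) = 536 / (240 × 0.83) = 2.69 A

2.69 A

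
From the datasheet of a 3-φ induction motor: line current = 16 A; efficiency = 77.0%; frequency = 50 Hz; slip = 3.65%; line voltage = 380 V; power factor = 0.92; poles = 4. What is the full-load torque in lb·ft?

P_in = √3·V·I·cosφ = 1.732 × 380 × 16 × 0.92 = 9688 W
P_out = η·P_in = 0.77 × 9688 = 7460 W
n_s = 120×50/4 = 1500 rpm; n = 1500×(1−0.0365) = 1445 rpm
ω = 2π×1445/60 = 151.3 rad/s
τ = P_out/ω = 7460/151.3 = 49.31 N·m
In lb·ft: 49.31/1.356 = 36.4 lb·ft

36.4 lb·ft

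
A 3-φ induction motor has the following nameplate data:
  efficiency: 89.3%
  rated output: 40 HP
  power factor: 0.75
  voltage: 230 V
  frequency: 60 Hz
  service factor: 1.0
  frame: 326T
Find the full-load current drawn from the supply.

112 A

P_out = 40 × 746 = 29840 W
P_in = P_out / η = 29840 / 0.893 = 33415 W
I_L = P_in / (√3·V_L·cosφ) = 33415 / (1.732 × 230 × 0.75) = 112 A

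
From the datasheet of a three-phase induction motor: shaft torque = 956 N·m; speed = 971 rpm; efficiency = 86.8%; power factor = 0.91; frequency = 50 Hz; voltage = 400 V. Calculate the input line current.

ω = 2π×971/60 = 101.7 rad/s; P_out = τω = 956 × 101.7 = 97225 W
P_in = P_out / η = 97225 / 0.868 = 112010 W
I_L = P_in / (√3·V_L·cosφ) = 112010 / (1.732 × 400 × 0.91) = 178 A

178 A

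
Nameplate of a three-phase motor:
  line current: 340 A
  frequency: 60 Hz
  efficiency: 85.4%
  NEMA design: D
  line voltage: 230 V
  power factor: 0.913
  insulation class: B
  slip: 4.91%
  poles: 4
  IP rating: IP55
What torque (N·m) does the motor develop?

P_in = √3·V·I·cosφ = 1.732 × 230 × 340 × 0.913 = 123659 W
P_out = η·P_in = 0.854 × 123659 = 105605 W
n_s = 120×60/4 = 1800 rpm; n = 1800×(1−0.0491) = 1712 rpm
ω = 2π×1712/60 = 179.3 rad/s
τ = P_out/ω = 105605/179.3 = 589 N·m

589 N·m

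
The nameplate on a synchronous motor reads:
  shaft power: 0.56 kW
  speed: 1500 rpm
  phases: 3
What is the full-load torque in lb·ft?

ω = 2π × 1500/60 = 157.1 rad/s
τ = P/ω = 560/157.1 = 3.565 N·m
In lb·ft: 3.565/1.356 = 2.63 lb·ft

2.63 lb·ft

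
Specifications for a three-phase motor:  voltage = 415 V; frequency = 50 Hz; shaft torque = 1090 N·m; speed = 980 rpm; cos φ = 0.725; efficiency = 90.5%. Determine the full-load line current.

237 A

ω = 2π×980/60 = 102.6 rad/s; P_out = τω = 1090 × 102.6 = 111834 W
P_in = P_out / η = 111834 / 0.905 = 123573 W
I_L = P_in / (√3·V_L·cosφ) = 123573 / (1.732 × 415 × 0.725) = 237 A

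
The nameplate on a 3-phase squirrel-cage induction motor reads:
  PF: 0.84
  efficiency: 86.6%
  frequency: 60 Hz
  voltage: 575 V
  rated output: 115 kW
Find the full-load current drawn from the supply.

P_out = 115 kW = 115000 W
P_in = P_out / η = 115000 / 0.866 = 132794 W
I_L = P_in / (√3·V_L·cosφ) = 132794 / (1.732 × 575 × 0.84) = 159 A

159 A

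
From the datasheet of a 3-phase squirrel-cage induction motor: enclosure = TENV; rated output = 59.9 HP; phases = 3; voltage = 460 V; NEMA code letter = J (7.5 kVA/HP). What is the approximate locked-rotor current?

S_LR = 7.5 × 59.9 = 449.25 kVA
I_LR = S_LR/(√3·V_L) = 449250/(1.732×460) = 564 A

564 A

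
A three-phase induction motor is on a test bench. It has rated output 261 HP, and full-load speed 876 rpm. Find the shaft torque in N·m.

P_out = 261 × 746 = 194706 W
ω = 2π × 876/60 = 91.73 rad/s
τ = P_out/ω = 194706/91.73 = 2120 N·m

2120 N·m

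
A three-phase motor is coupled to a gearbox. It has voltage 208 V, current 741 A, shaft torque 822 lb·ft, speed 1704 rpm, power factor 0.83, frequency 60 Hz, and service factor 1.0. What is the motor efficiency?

89.8 %

τ = 822 lb·ft × 1.356 = 1115 N·m
ω = 2π × 1704/60 = 178.4 rad/s; P_out = τω = 1115 × 178.4 = 198916 W
P_in = √3·V_L·I_L·cosφ = 1.732 × 208 × 741 × 0.83 = 221568 W
η = P_out / P_in = 198916 / 221568 = 0.898 = 89.8%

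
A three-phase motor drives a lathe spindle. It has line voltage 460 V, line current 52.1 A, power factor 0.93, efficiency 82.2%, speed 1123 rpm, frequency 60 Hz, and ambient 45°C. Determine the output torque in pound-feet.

199 lb·ft

P_in = √3·V·I·cosφ = 1.732 × 460 × 52.1 × 0.93 = 38603 W
P_out = η·P_in = 0.822 × 38603 = 31732 W
n = 1123 rpm
ω = 2π×1123/60 = 117.6 rad/s
τ = P_out/ω = 31732/117.6 = 269.8 N·m
In lb·ft: 269.8/1.356 = 199 lb·ft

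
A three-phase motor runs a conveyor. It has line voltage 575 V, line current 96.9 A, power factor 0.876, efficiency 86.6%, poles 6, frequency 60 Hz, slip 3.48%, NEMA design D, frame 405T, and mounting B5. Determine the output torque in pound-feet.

445 lb·ft

P_in = √3·V·I·cosφ = 1.732 × 575 × 96.9 × 0.876 = 84536 W
P_out = η·P_in = 0.866 × 84536 = 73208 W
n_s = 120×60/6 = 1200 rpm; n = 1200×(1−0.0348) = 1158 rpm
ω = 2π×1158/60 = 121.3 rad/s
τ = P_out/ω = 73208/121.3 = 603.5 N·m
In lb·ft: 603.5/1.356 = 445 lb·ft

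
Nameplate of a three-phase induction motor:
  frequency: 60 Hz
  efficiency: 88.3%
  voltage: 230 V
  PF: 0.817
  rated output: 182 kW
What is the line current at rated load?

633 A

P_out = 182 kW = 182000 W
P_in = P_out / η = 182000 / 0.883 = 206116 W
I_L = P_in / (√3·V_L·cosφ) = 206116 / (1.732 × 230 × 0.817) = 633 A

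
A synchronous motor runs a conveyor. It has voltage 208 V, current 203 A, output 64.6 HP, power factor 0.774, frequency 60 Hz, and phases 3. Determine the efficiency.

P_out = 64.6 × 746 = 48192 W
P_in = √3·V_L·I_L·cosφ = 1.732 × 208 × 203 × 0.774 = 56604 W
η = P_out / P_in = 48192 / 56604 = 0.851 = 85.1%

85.1 %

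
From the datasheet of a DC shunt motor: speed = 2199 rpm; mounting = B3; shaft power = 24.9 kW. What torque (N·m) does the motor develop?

108 N·m

ω = 2π × 2199/60 = 230.3 rad/s
τ = P/ω = 24900/230.3 = 108 N·m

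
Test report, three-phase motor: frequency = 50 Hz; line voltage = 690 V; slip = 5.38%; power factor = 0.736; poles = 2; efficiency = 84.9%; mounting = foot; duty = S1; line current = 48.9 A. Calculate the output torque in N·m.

P_in = √3·V·I·cosφ = 1.732 × 690 × 48.9 × 0.736 = 43011 W
P_out = η·P_in = 0.849 × 43011 = 36516 W
n_s = 120×50/2 = 3000 rpm; n = 3000×(1−0.0538) = 2839 rpm
ω = 2π×2839/60 = 297.3 rad/s
τ = P_out/ω = 36516/297.3 = 123 N·m

123 N·m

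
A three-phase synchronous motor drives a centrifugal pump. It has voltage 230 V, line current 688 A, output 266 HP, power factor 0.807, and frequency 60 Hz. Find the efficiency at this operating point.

89.7 %

P_out = 266 × 746 = 198436 W
P_in = √3·V_L·I_L·cosφ = 1.732 × 230 × 688 × 0.807 = 221176 W
η = P_out / P_in = 198436 / 221176 = 0.897 = 89.7%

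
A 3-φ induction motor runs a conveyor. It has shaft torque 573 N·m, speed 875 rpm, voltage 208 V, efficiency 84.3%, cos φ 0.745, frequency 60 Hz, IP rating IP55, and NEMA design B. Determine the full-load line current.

232 A

ω = 2π×875/60 = 91.63 rad/s; P_out = τω = 573 × 91.63 = 52504 W
P_in = P_out / η = 52504 / 0.843 = 62282 W
I_L = P_in / (√3·V_L·cosφ) = 62282 / (1.732 × 208 × 0.745) = 232 A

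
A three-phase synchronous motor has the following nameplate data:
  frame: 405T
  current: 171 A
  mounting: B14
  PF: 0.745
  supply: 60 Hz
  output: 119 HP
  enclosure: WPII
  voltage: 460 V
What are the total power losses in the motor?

P_in = √3·V·I·cosφ = 1.732×460×171×0.745 = 101498 W
P_out = 119×746 = 88774 W
Losses = P_in − P_out = 101498 − 88774 = 12724 W

12700 W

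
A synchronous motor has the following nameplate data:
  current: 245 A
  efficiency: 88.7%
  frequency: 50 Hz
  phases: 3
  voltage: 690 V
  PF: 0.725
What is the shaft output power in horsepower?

252 HP

P_in = √3·V·I·cosφ = 1.732 × 690 × 245 × 0.725 = 212276 W
P_out = η·P_in = 0.887 × 212276 = 188289 W
= 188289/746 = 252 HP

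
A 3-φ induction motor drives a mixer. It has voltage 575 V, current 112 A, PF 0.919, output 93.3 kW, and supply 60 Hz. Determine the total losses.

9.21 kW

P_in = √3·V·I·cosφ = 1.732×575×112×0.919 = 102506 W
P_out = 93300 W
Losses = P_in − P_out = 102506 − 93300 = 9206 W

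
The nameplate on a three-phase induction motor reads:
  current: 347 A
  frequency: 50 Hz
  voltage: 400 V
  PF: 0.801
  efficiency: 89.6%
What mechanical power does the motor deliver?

173 kW

P_in = √3·V·I·cosφ = 1.732 × 400 × 347 × 0.801 = 192562 W
P_out = η·P_in = 0.896 × 192562 = 172536 W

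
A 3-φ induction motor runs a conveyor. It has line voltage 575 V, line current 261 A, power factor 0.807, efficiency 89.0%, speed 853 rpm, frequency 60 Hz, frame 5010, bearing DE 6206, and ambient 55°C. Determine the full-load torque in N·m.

P_in = √3·V·I·cosφ = 1.732 × 575 × 261 × 0.807 = 209763 W
P_out = η·P_in = 0.89 × 209763 = 186689 W
n = 853 rpm
ω = 2π×853/60 = 89.33 rad/s
τ = P_out/ω = 186689/89.33 = 2090 N·m

2090 N·m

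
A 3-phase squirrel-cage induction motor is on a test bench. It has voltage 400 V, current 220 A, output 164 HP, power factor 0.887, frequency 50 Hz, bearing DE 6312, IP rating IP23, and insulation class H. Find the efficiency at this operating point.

90.5 %

P_out = 164 × 746 = 122344 W
P_in = √3·V_L·I_L·cosφ = 1.732 × 400 × 220 × 0.887 = 135193 W
η = P_out / P_in = 122344 / 135193 = 0.905 = 90.5%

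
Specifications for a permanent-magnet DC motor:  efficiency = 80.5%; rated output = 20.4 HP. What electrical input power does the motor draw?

P_out = 20.4 × 746 = 15218 W
P_in = P_out/η = 15218/0.805 = 18904 W = 18.9 kW

18.9 kW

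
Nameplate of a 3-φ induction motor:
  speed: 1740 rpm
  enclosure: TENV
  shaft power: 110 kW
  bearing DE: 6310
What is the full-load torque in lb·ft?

ω = 2π × 1740/60 = 182.2 rad/s
τ = P/ω = 110000/182.2 = 603.7 N·m
In lb·ft: 603.7/1.356 = 445 lb·ft

445 lb·ft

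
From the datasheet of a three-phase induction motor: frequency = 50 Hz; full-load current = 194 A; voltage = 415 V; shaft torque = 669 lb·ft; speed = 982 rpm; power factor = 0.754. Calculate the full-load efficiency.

88.7 %

τ = 669 lb·ft × 1.356 = 907.2 N·m
ω = 2π × 982/60 = 102.8 rad/s; P_out = τω = 907.2 × 102.8 = 93260 W
P_in = √3·V_L·I_L·cosφ = 1.732 × 415 × 194 × 0.754 = 105140 W
η = P_out / P_in = 93260 / 105140 = 0.887 = 88.7%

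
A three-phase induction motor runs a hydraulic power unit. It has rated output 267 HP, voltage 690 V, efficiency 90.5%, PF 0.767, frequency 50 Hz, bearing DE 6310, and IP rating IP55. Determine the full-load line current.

P_out = 267 × 746 = 199182 W
P_in = P_out / η = 199182 / 0.905 = 220091 W
I_L = P_in / (√3·V_L·cosφ) = 220091 / (1.732 × 690 × 0.767) = 240 A

240 A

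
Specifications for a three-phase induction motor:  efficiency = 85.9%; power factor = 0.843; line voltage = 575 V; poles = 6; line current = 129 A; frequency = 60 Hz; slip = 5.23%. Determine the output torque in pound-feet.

576 lb·ft

P_in = √3·V·I·cosφ = 1.732 × 575 × 129 × 0.843 = 108301 W
P_out = η·P_in = 0.859 × 108301 = 93031 W
n_s = 120×60/6 = 1200 rpm; n = 1200×(1−0.0523) = 1137 rpm
ω = 2π×1137/60 = 119.1 rad/s
τ = P_out/ω = 93031/119.1 = 781.1 N·m
In lb·ft: 781.1/1.356 = 576 lb·ft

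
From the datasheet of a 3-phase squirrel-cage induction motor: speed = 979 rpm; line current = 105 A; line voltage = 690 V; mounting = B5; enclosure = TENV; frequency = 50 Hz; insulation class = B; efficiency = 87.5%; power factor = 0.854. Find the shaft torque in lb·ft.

675 lb·ft

P_in = √3·V·I·cosφ = 1.732 × 690 × 105 × 0.854 = 107163 W
P_out = η·P_in = 0.875 × 107163 = 93768 W
n = 979 rpm
ω = 2π×979/60 = 102.5 rad/s
τ = P_out/ω = 93768/102.5 = 914.8 N·m
In lb·ft: 914.8/1.356 = 675 lb·ft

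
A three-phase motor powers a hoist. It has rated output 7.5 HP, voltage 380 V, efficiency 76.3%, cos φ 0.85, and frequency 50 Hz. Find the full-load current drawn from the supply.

P_out = 7.5 × 746 = 5595 W
P_in = P_out / η = 5595 / 0.763 = 7333 W
I_L = P_in / (√3·V_L·cosφ) = 7333 / (1.732 × 380 × 0.85) = 13.1 A

13.1 A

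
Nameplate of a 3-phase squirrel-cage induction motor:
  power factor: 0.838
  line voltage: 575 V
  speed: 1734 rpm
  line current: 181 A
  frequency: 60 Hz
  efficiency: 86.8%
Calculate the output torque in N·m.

P_in = √3·V·I·cosφ = 1.732 × 575 × 181 × 0.838 = 151056 W
P_out = η·P_in = 0.868 × 151056 = 131117 W
n = 1734 rpm
ω = 2π×1734/60 = 181.6 rad/s
τ = P_out/ω = 131117/181.6 = 722 N·m

722 N·m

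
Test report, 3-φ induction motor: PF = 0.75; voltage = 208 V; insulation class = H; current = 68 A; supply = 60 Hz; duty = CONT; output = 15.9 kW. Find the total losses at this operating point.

2470 W

P_in = √3·V·I·cosφ = 1.732×208×68×0.75 = 18373 W
P_out = 15900 W
Losses = P_in − P_out = 18373 − 15900 = 2473 W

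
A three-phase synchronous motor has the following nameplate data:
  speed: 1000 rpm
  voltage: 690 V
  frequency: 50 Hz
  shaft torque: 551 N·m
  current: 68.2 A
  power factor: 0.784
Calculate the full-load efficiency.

90.3 %

ω = 2π × 1000/60 = 104.7 rad/s; P_out = τω = 551 × 104.7 = 57690 W
P_in = √3·V_L·I_L·cosφ = 1.732 × 690 × 68.2 × 0.784 = 63899 W
η = P_out / P_in = 57690 / 63899 = 0.903 = 90.3%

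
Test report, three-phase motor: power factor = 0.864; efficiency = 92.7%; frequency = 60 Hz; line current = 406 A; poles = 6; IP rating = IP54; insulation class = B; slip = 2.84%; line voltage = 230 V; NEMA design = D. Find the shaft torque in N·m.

P_in = √3·V·I·cosφ = 1.732 × 230 × 406 × 0.864 = 139738 W
P_out = η·P_in = 0.927 × 139738 = 129537 W
n_s = 120×60/6 = 1200 rpm; n = 1200×(1−0.0284) = 1166 rpm
ω = 2π×1166/60 = 122.1 rad/s
τ = P_out/ω = 129537/122.1 = 1060 N·m

1060 N·m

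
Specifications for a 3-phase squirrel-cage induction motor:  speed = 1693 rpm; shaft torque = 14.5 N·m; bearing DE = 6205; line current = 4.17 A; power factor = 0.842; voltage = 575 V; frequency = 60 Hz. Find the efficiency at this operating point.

ω = 2π × 1693/60 = 177.3 rad/s; P_out = τω = 14.5 × 177.3 = 2571 W
P_in = √3·V_L·I_L·cosφ = 1.732 × 575 × 4.17 × 0.842 = 3497 W
η = P_out / P_in = 2571 / 3497 = 0.735 = 73.5%

73.5 %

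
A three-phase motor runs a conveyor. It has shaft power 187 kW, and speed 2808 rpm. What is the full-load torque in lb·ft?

ω = 2π × 2808/60 = 294.1 rad/s
τ = P/ω = 187000/294.1 = 635.8 N·m
In lb·ft: 635.8/1.356 = 469 lb·ft

469 lb·ft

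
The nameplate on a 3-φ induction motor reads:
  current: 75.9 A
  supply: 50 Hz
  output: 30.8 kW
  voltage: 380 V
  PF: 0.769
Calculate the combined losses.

7.62 kW

P_in = √3·V·I·cosφ = 1.732×380×75.9×0.769 = 38415 W
P_out = 30800 W
Losses = P_in − P_out = 38415 − 30800 = 7615 W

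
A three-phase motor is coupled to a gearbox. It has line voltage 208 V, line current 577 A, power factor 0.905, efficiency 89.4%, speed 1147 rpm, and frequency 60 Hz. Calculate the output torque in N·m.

P_in = √3·V·I·cosφ = 1.732 × 208 × 577 × 0.905 = 188120 W
P_out = η·P_in = 0.894 × 188120 = 168179 W
n = 1147 rpm
ω = 2π×1147/60 = 120.1 rad/s
τ = P_out/ω = 168179/120.1 = 1400 N·m

1400 N·m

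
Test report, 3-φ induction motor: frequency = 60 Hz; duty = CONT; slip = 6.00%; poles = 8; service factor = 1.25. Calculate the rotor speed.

n_s = 120f/p = 120×60/8 = 900 rpm
n = n_s(1 − s) = 900 × (1 − 0.06) = 846 rpm

846 rpm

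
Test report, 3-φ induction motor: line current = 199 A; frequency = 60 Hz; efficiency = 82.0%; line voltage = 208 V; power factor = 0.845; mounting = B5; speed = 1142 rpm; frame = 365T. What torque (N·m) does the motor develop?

415 N·m

P_in = √3·V·I·cosφ = 1.732 × 208 × 199 × 0.845 = 60579 W
P_out = η·P_in = 0.82 × 60579 = 49675 W
n = 1142 rpm
ω = 2π×1142/60 = 119.6 rad/s
τ = P_out/ω = 49675/119.6 = 415 N·m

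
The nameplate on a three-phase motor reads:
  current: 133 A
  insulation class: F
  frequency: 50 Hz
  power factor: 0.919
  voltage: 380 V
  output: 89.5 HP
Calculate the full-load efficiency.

83.0 %

P_out = 89.5 × 746 = 66767 W
P_in = √3·V_L·I_L·cosφ = 1.732 × 380 × 133 × 0.919 = 80445 W
η = P_out / P_in = 66767 / 80445 = 0.830 = 83.0%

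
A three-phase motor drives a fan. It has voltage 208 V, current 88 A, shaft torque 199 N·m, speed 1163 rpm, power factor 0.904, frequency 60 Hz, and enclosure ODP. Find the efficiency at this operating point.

84.6 %

ω = 2π × 1163/60 = 121.8 rad/s; P_out = τω = 199 × 121.8 = 24238 W
P_in = √3·V_L·I_L·cosφ = 1.732 × 208 × 88 × 0.904 = 28659 W
η = P_out / P_in = 24238 / 28659 = 0.846 = 84.6%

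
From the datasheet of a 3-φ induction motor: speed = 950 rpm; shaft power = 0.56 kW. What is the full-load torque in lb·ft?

ω = 2π × 950/60 = 99.48 rad/s
τ = P/ω = 560/99.48 = 5.629 N·m
In lb·ft: 5.629/1.356 = 4.15 lb·ft

4.15 lb·ft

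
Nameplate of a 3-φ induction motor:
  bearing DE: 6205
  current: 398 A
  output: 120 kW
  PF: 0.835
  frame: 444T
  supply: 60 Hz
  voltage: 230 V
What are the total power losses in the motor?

12400 W

P_in = √3·V·I·cosφ = 1.732×230×398×0.835 = 132387 W
P_out = 120000 W
Losses = P_in − P_out = 132387 − 120000 = 12387 W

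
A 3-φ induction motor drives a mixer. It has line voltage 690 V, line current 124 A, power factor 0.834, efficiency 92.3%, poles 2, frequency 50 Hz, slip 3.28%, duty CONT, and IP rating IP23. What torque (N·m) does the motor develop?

P_in = √3·V·I·cosφ = 1.732 × 690 × 124 × 0.834 = 123590 W
P_out = η·P_in = 0.923 × 123590 = 114074 W
n_s = 120×50/2 = 3000 rpm; n = 3000×(1−0.0328) = 2902 rpm
ω = 2π×2902/60 = 303.9 rad/s
τ = P_out/ω = 114074/303.9 = 375 N·m

375 N·m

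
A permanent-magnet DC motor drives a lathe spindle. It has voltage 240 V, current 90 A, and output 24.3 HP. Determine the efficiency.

P_out = 24.3 × 746 = 18128 W
P_in = V·I = 240 × 90 = 21600 W
η = P_out / P_in = 18128 / 21600 = 0.839 = 83.9%

83.9 %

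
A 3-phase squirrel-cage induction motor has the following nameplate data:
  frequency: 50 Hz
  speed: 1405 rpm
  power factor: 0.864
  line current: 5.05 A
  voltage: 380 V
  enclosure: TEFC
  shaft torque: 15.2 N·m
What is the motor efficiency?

77.9 %

ω = 2π × 1405/60 = 147.1 rad/s; P_out = τω = 15.2 × 147.1 = 2236 W
P_in = √3·V_L·I_L·cosφ = 1.732 × 380 × 5.05 × 0.864 = 2872 W
η = P_out / P_in = 2236 / 2872 = 0.779 = 77.9%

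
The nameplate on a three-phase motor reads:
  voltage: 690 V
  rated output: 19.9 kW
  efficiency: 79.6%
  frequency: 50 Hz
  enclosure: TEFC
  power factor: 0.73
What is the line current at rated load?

P_out = 19.9 kW = 19900 W
P_in = P_out / η = 19900 / 0.796 = 25000 W
I_L = P_in / (√3·V_L·cosφ) = 25000 / (1.732 × 690 × 0.73) = 28.7 A

28.7 A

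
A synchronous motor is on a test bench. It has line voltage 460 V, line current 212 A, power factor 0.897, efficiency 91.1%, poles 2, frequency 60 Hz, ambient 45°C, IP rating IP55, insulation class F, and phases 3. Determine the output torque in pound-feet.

270 lb·ft

P_in = √3·V·I·cosφ = 1.732 × 460 × 212 × 0.897 = 151507 W
P_out = η·P_in = 0.911 × 151507 = 138023 W
n = n_s = 120×60/2 = 3600 rpm (synchronous)
ω = 2π×3600/60 = 377 rad/s
τ = P_out/ω = 138023/377 = 366.1 N·m
In lb·ft: 366.1/1.356 = 270 lb·ft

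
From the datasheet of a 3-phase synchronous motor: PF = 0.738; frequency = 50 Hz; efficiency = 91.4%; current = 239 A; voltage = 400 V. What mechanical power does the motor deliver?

P_in = √3·V·I·cosφ = 1.732 × 400 × 239 × 0.738 = 122197 W
P_out = η·P_in = 0.914 × 122197 = 111688 W

112 kW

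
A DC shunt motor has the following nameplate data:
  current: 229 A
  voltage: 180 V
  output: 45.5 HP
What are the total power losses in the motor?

P_in = V·I = 180×229 = 41220 W
P_out = 45.5×746 = 33943 W
Losses = P_in − P_out = 41220 − 33943 = 7277 W

7280 W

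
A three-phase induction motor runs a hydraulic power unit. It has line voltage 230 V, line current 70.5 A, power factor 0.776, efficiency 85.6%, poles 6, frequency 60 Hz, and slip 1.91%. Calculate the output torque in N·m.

P_in = √3·V·I·cosφ = 1.732 × 230 × 70.5 × 0.776 = 21793 W
P_out = η·P_in = 0.856 × 21793 = 18655 W
n_s = 120×60/6 = 1200 rpm; n = 1200×(1−0.0191) = 1177 rpm
ω = 2π×1177/60 = 123.3 rad/s
τ = P_out/ω = 18655/123.3 = 151 N·m

151 N·m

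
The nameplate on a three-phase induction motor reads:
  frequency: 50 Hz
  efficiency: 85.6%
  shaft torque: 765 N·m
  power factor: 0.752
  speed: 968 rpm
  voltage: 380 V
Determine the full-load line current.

183 A

ω = 2π×968/60 = 101.4 rad/s; P_out = τω = 765 × 101.4 = 77571 W
P_in = P_out / η = 77571 / 0.856 = 90620 W
I_L = P_in / (√3·V_L·cosφ) = 90620 / (1.732 × 380 × 0.752) = 183 A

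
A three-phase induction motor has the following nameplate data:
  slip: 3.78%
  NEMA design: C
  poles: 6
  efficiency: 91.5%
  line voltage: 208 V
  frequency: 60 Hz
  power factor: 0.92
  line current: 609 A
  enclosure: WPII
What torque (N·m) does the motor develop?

1530 N·m

P_in = √3·V·I·cosφ = 1.732 × 208 × 609 × 0.92 = 201844 W
P_out = η·P_in = 0.915 × 201844 = 184687 W
n_s = 120×60/6 = 1200 rpm; n = 1200×(1−0.0378) = 1155 rpm
ω = 2π×1155/60 = 121 rad/s
τ = P_out/ω = 184687/121 = 1530 N·m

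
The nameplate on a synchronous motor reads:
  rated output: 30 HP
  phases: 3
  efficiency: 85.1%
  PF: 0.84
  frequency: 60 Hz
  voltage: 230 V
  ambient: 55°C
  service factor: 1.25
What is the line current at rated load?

P_out = 30 × 746 = 22380 W
P_in = P_out / η = 22380 / 0.851 = 26298 W
I_L = P_in / (√3·V_L·cosφ) = 26298 / (1.732 × 230 × 0.84) = 78.6 A

78.6 A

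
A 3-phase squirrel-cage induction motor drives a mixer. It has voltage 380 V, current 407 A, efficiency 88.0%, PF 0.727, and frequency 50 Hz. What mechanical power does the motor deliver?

171 kW

P_in = √3·V·I·cosφ = 1.732 × 380 × 407 × 0.727 = 194742 W
P_out = η·P_in = 0.88 × 194742 = 171373 W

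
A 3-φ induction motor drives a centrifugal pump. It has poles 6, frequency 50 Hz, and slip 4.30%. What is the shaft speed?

957 rpm

n_s = 120f/p = 120×50/6 = 1000 rpm
n = n_s(1 − s) = 1000 × (1 − 0.043) = 957 rpm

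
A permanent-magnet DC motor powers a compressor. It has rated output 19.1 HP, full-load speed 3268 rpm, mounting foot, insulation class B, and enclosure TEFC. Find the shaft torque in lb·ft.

30.7 lb·ft

P_out = 19.1 × 746 = 14249 W
ω = 2π × 3268/60 = 342.2 rad/s
τ = P_out/ω = 14249/342.2 = 41.64 N·m
In lb·ft: 41.64/1.356 = 30.7 lb·ft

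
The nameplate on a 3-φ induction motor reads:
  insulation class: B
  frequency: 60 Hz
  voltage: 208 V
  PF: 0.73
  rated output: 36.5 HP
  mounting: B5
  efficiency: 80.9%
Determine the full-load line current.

128 A

P_out = 36.5 × 746 = 27229 W
P_in = P_out / η = 27229 / 0.809 = 33658 W
I_L = P_in / (√3·V_L·cosφ) = 33658 / (1.732 × 208 × 0.73) = 128 A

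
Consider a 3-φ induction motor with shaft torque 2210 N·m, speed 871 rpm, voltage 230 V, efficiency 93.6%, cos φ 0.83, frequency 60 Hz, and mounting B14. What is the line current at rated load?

651 A

ω = 2π×871/60 = 91.21 rad/s; P_out = τω = 2210 × 91.21 = 201574 W
P_in = P_out / η = 201574 / 0.936 = 215357 W
I_L = P_in / (√3·V_L·cosφ) = 215357 / (1.732 × 230 × 0.83) = 651 A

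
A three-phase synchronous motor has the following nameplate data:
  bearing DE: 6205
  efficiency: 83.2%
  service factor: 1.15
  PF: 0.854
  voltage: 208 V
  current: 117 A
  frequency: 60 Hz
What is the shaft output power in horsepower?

40.1 HP

P_in = √3·V·I·cosφ = 1.732 × 208 × 117 × 0.854 = 35996 W
P_out = η·P_in = 0.832 × 35996 = 29949 W
= 29949/746 = 40.1 HP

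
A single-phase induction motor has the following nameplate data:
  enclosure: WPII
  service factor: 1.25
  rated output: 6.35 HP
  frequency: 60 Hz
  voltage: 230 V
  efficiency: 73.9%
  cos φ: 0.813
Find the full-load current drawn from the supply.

P_out = 6.35 × 746 = 4737 W
P_in = P_out / η = 4737 / 0.739 = 6410 W
I = P_in / (V·cosφ) = 6410 / (230 × 0.813) = 34.3 A

34.3 A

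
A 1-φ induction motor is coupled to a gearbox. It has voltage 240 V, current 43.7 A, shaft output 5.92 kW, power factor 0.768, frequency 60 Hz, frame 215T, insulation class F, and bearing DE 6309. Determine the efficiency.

73.5 %

P_out = 5.92 kW = 5920 W
P_in = V·I·cosφ = 240 × 43.7 × 0.768 = 8055 W
η = P_out / P_in = 5920 / 8055 = 0.735 = 73.5%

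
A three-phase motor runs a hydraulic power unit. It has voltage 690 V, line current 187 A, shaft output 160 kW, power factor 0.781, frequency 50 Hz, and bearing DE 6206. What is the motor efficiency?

91.7 %

P_out = 160 kW = 160000 W
P_in = √3·V_L·I_L·cosφ = 1.732 × 690 × 187 × 0.781 = 174538 W
η = P_out / P_in = 160000 / 174538 = 0.917 = 91.7%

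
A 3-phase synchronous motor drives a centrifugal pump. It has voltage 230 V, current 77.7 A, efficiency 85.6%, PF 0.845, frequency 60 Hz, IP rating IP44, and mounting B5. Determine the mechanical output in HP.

P_in = √3·V·I·cosφ = 1.732 × 230 × 77.7 × 0.845 = 26155 W
P_out = η·P_in = 0.856 × 26155 = 22389 W
= 22389/746 = 30 HP

30 HP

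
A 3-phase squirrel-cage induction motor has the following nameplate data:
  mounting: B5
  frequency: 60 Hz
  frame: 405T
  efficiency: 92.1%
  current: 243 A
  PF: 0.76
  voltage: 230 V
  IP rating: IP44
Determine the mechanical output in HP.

P_in = √3·V·I·cosφ = 1.732 × 230 × 243 × 0.76 = 73569 W
P_out = η·P_in = 0.921 × 73569 = 67757 W
= 67757/746 = 90.8 HP

90.8 HP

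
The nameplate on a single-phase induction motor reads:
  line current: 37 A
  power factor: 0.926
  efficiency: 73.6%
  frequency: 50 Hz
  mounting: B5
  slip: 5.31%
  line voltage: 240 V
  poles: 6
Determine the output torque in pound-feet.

P_in = V·I·cosφ = 240 × 37 × 0.926 = 8223 W
P_out = η·P_in = 0.736 × 8223 = 6052 W
n_s = 120×50/6 = 1000 rpm; n = 1000×(1−0.0531) = 947 rpm
ω = 2π×947/60 = 99.17 rad/s
τ = P_out/ω = 6052/99.17 = 61.03 N·m
In lb·ft: 61.03/1.356 = 45 lb·ft

45 lb·ft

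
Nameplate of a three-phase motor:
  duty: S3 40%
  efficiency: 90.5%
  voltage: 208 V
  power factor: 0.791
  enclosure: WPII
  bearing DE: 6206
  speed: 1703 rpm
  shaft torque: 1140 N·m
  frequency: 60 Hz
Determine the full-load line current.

788 A

ω = 2π×1703/60 = 178.3 rad/s; P_out = τω = 1140 × 178.3 = 203262 W
P_in = P_out / η = 203262 / 0.905 = 224599 W
I_L = P_in / (√3·V_L·cosφ) = 224599 / (1.732 × 208 × 0.791) = 788 A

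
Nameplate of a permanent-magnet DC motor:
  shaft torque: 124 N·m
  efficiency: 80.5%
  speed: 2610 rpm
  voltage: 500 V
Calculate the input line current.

ω = 2π×2610/60 = 273.3 rad/s; P_out = τω = 124 × 273.3 = 33889 W
P_in = P_out / η = 33889 / 0.805 = 42098 W
I = P_in / V = 42098 / 500 = 84.2 A

84.2 A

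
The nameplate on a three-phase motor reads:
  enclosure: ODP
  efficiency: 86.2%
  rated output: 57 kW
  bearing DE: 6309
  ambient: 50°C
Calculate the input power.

66.1 kW

P_out = 57000 W
P_in = P_out/η = 57000/0.862 = 66125 W = 66.1 kW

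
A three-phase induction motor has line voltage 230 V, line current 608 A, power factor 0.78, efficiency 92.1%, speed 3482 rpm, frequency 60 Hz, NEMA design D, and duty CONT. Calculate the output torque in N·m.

P_in = √3·V·I·cosφ = 1.732 × 230 × 608 × 0.78 = 188918 W
P_out = η·P_in = 0.921 × 188918 = 173993 W
n = 3482 rpm
ω = 2π×3482/60 = 364.6 rad/s
τ = P_out/ω = 173993/364.6 = 477 N·m

477 N·m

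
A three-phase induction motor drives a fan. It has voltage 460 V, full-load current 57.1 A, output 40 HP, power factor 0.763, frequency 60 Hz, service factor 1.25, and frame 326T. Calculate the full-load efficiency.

86.0 %

P_out = 40 × 746 = 29840 W
P_in = √3·V_L·I_L·cosφ = 1.732 × 460 × 57.1 × 0.763 = 34711 W
η = P_out / P_in = 29840 / 34711 = 0.860 = 86.0%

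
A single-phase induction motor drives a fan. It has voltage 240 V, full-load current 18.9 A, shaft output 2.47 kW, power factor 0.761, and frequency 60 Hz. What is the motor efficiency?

P_out = 2.47 kW = 2470 W
P_in = V·I·cosφ = 240 × 18.9 × 0.761 = 3452 W
η = P_out / P_in = 2470 / 3452 = 0.716 = 71.6%

71.6 %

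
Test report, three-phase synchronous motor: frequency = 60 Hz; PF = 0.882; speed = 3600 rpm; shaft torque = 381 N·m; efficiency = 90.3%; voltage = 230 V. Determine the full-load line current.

453 A

ω = 2π×3600/60 = 377 rad/s; P_out = τω = 381 × 377 = 143637 W
P_in = P_out / η = 143637 / 0.903 = 159066 W
I_L = P_in / (√3·V_L·cosφ) = 159066 / (1.732 × 230 × 0.882) = 453 A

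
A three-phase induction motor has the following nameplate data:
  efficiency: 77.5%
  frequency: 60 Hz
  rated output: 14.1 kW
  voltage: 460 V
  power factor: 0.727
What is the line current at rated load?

31.4 A

P_out = 14.1 kW = 14100 W
P_in = P_out / η = 14100 / 0.775 = 18194 W
I_L = P_in / (√3·V_L·cosφ) = 18194 / (1.732 × 460 × 0.727) = 31.4 A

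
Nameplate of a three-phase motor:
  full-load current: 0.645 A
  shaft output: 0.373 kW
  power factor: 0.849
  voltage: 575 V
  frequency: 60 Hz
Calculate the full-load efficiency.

68.4 %

P_out = 0.373 kW = 373 W
P_in = √3·V_L·I_L·cosφ = 1.732 × 575 × 0.645 × 0.849 = 545 W
η = P_out / P_in = 373 / 545 = 0.684 = 68.4%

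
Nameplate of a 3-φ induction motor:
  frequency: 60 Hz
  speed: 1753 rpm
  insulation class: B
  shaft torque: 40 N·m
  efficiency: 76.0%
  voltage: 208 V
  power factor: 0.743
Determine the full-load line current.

36.1 A

ω = 2π×1753/60 = 183.6 rad/s; P_out = τω = 40 × 183.6 = 7344 W
P_in = P_out / η = 7344 / 0.760 = 9663 W
I_L = P_in / (√3·V_L·cosφ) = 9663 / (1.732 × 208 × 0.743) = 36.1 A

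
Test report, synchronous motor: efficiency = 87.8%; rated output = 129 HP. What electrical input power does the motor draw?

110 kW

P_out = 129 × 746 = 96234 W
P_in = P_out/η = 96234/0.878 = 109606 W = 110 kW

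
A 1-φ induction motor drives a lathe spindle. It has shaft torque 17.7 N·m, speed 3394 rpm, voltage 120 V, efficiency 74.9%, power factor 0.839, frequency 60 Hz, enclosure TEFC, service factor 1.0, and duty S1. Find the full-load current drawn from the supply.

ω = 2π×3394/60 = 355.4 rad/s; P_out = τω = 17.7 × 355.4 = 6291 W
P_in = P_out / η = 6291 / 0.749 = 8399 W
I = P_in / (V·cosφ) = 8399 / (120 × 0.839) = 83.4 A

83.4 A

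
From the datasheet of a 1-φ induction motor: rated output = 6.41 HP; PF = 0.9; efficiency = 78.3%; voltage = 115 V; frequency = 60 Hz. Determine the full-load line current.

59 A

P_out = 6.41 × 746 = 4782 W
P_in = P_out / η = 4782 / 0.783 = 6107 W
I = P_in / (V·cosφ) = 6107 / (115 × 0.9) = 59 A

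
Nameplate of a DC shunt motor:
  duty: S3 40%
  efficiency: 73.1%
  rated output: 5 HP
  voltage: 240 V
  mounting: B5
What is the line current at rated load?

21.3 A

P_out = 5 × 746 = 3730 W
P_in = P_out / η = 3730 / 0.731 = 5103 W
I = P_in / V = 5103 / 240 = 21.3 A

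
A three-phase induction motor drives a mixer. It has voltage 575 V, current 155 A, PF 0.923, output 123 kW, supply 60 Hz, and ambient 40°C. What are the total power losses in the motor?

19500 W

P_in = √3·V·I·cosφ = 1.732×575×155×0.923 = 142478 W
P_out = 123000 W
Losses = P_in − P_out = 142478 − 123000 = 19478 W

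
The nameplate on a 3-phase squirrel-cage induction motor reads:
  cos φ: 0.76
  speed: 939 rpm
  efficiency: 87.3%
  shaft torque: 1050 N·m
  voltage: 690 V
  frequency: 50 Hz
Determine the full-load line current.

130 A

ω = 2π×939/60 = 98.33 rad/s; P_out = τω = 1050 × 98.33 = 103247 W
P_in = P_out / η = 103247 / 0.873 = 118267 W
I_L = P_in / (√3·V_L·cosφ) = 118267 / (1.732 × 690 × 0.76) = 130 A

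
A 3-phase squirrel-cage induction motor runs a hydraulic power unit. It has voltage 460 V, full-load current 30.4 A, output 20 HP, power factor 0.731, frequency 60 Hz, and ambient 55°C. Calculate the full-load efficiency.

84.3 %

P_out = 20 × 746 = 14920 W
P_in = √3·V_L·I_L·cosφ = 1.732 × 460 × 30.4 × 0.731 = 17705 W
η = P_out / P_in = 14920 / 17705 = 0.843 = 84.3%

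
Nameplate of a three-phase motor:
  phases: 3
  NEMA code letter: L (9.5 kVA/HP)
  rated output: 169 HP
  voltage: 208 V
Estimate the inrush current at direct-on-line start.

4460 A

S_LR = 9.5 × 169 = 1605.5 kVA
I_LR = S_LR/(√3·V_L) = 1605500/(1.732×208) = 4460 A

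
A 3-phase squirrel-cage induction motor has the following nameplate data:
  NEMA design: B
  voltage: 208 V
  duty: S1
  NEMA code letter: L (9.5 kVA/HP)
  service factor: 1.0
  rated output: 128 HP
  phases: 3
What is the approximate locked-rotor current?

S_LR = 9.5 × 128 = 1216 kVA
I_LR = S_LR/(√3·V_L) = 1216000/(1.732×208) = 3380 A

3380 A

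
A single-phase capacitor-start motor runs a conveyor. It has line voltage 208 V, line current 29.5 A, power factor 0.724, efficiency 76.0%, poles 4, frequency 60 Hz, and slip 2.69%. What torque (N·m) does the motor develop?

P_in = V·I·cosφ = 208 × 29.5 × 0.724 = 4442 W
P_out = η·P_in = 0.76 × 4442 = 3376 W
n_s = 120×60/4 = 1800 rpm; n = 1800×(1−0.0269) = 1752 rpm
ω = 2π×1752/60 = 183.5 rad/s
τ = P_out/ω = 3376/183.5 = 18.4 N·m

18.4 N·m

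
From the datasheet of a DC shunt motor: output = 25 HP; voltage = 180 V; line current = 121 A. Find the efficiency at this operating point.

85.6 %

P_out = 25 × 746 = 18650 W
P_in = V·I = 180 × 121 = 21780 W
η = P_out / P_in = 18650 / 21780 = 0.856 = 85.6%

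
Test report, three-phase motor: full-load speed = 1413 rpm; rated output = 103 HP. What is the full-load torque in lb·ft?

383 lb·ft

P_out = 103 × 746 = 76838 W
ω = 2π × 1413/60 = 148 rad/s
τ = P_out/ω = 76838/148 = 519.2 N·m
In lb·ft: 519.2/1.356 = 383 lb·ft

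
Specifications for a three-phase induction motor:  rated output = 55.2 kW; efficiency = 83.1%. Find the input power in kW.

P_out = 55200 W
P_in = P_out/η = 55200/0.831 = 66426 W = 66.4 kW

66.4 kW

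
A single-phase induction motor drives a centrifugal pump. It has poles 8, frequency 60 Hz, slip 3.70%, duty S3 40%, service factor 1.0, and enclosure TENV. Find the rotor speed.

n_s = 120f/p = 120×60/8 = 900 rpm
n = n_s(1 − s) = 900 × (1 − 0.037) = 867 rpm

867 rpm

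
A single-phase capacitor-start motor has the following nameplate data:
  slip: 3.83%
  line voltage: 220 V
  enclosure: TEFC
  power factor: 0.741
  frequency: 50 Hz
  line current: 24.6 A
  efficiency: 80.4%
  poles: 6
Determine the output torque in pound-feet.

P_in = V·I·cosφ = 220 × 24.6 × 0.741 = 4010 W
P_out = η·P_in = 0.804 × 4010 = 3224 W
n_s = 120×50/6 = 1000 rpm; n = 1000×(1−0.0383) = 962 rpm
ω = 2π×962/60 = 100.7 rad/s
τ = P_out/ω = 3224/100.7 = 32.02 N·m
In lb·ft: 32.02/1.356 = 23.6 lb·ft

23.6 lb·ft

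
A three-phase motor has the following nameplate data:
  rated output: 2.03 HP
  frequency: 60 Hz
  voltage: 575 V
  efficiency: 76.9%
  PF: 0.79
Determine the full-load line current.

2.5 A

P_out = 2.03 × 746 = 1514 W
P_in = P_out / η = 1514 / 0.769 = 1969 W
I_L = P_in / (√3·V_L·cosφ) = 1969 / (1.732 × 575 × 0.79) = 2.5 A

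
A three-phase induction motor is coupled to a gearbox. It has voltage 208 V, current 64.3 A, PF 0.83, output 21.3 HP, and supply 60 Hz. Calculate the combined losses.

3.34 kW

P_in = √3·V·I·cosφ = 1.732×208×64.3×0.83 = 19227 W
P_out = 21.3×746 = 15890 W
Losses = P_in − P_out = 19227 − 15890 = 3337 W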